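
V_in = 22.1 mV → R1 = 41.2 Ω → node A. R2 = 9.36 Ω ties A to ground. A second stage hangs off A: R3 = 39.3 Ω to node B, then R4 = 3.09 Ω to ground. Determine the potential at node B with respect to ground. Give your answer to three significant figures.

V_B ≈ 0.253 mV

Node A sees R2 in parallel with the series input of stage 2, R3 + R4 = 42.39 Ω.
Effective lower resistance at A: R2 ‖ 42.39 = 7.667 Ω.
First divider: V_A = V_in · 7.667/(41.2 + 7.667) = 3.467 mV.
V_B = V_A × 0.07289 = 0.2528 mV.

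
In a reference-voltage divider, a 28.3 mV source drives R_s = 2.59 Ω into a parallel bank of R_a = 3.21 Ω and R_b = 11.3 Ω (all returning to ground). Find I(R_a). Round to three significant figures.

I ≈ 4.33 mA

Parallel bank: R_p = 1/(1/3.21 + 1/11.3) = 2.500 Ω.
V_A = 28.3 × 2.500/5.090 = 13.90 mV.
Branch current I = V_A/R_a = 13.90/3.21 = 4.330 mA.
(Check via current divider: I_total = 5.560 mA; share G_k/ΣG = 0.7788 → same result.)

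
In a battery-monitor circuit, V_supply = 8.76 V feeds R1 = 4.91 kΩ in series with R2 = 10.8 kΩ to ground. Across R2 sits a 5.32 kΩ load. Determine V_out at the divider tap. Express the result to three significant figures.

V_out ≈ 3.68 V

First combine the lower leg with the load: R2 ‖ R_L = 3.564 kΩ.
Now apply the divider: V_out = 8.76 × 0.4206 = 3.684 V.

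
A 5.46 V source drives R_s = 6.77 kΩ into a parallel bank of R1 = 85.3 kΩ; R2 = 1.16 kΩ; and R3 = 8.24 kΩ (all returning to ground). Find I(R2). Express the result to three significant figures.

I ≈ 0.608 mA

Parallel bank: R_p = 1/(1/85.3 + 1/1.16 + 1/8.24) = 1.005 kΩ.
V_A = 5.46 × 1.005/7.775 = 0.7057 V.
Branch current I = V_A/R2 = 0.7057/1.16 = 0.6083 mA.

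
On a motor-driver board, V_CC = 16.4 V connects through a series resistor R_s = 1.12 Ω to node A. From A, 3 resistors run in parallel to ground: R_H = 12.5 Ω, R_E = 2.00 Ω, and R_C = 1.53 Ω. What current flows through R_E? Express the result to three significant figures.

Parallel bank: R_p = 1/(1/12.5 + 1/2.00 + 1/1.53) = 0.8106 Ω.
V_A = 16.4 × 0.8106/1.931 = 6.886 V.
Branch current I = V_A/R_E = 6.886/2.00 = 3.443 A.

I ≈ 3.44 A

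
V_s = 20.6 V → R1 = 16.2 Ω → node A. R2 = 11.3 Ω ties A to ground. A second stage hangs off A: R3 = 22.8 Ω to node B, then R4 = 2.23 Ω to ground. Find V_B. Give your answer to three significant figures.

The second stage (R3 + R4 = 25.03 Ω) loads node A in parallel with R2.
Effective lower resistance at A: R2 ‖ 25.03 = 7.785 Ω.
V_A = 20.6 × 7.785/(16.2 + 7.785) = 6.686 V.
Stage 2 is unloaded, so V_B = V_A · R4/(R3+R4) = 6.686 × 2.23/25.03 = 0.5957 V.

V_B ≈ 0.596 V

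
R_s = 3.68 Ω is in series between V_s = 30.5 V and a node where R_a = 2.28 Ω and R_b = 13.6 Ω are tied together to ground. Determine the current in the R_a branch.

I ≈ 4.64 A

Parallel bank: R_p = 1/(1/2.28 + 1/13.6) = 1.953 Ω.
V_A by voltage divider: V_A = 30.5 × 1.953/(3.68 + 1.953) = 10.57 V.
I(R_a) = V_A / R_a = 10.57/2.28 = 4.637 A.
(Check via current divider: I_total = 5.415 A; share G_k/ΣG = 0.8564 → same result.)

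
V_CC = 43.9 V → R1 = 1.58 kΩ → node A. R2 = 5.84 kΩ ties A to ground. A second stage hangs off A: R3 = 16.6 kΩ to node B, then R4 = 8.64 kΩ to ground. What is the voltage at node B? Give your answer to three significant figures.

Node A sees R2 in parallel with the series input of stage 2, R3 + R4 = 25.24 kΩ.
Effective lower resistance at A: R2 ‖ 25.24 = 4.743 kΩ.
So V_A = 43.9 × 0.7501 = 32.93 V.
Then the unloaded second divider: V_B = V_A × R4/(R3+R4) = 32.93 × 0.3423 = 11.27 V.

V_B ≈ 11.3 V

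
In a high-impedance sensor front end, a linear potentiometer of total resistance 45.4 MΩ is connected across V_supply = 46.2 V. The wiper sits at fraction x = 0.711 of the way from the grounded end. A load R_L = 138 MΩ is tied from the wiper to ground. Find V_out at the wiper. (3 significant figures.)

V_out ≈ 30.8 V

The pot divides into 13.12 MΩ above the wiper and 32.28 MΩ below.
Lower segment in parallel with the load: 32.28 ‖ 138 = 26.16 MΩ.
Loaded-divider output: V_out = 46.2 × 0.6660 = 30.77 V.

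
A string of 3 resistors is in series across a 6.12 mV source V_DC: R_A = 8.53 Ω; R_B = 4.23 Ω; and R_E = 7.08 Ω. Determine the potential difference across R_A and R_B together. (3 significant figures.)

V ≈ 3.94 mV

ΣR = 8.53 + 4.23 + 7.08 = 19.84 Ω.
R_{R_A..R_B} = 8.53 + 4.23 = 12.76 Ω.
By the voltage-divider rule, V = 6.12 × 12.76/19.84 = 3.936 mV.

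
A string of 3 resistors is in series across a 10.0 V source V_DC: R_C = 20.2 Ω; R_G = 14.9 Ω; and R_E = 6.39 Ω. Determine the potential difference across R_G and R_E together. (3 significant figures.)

V ≈ 5.13 V

Total series resistance ΣR = 20.2 + 14.9 + 6.39 = 41.49 Ω.
R_{R_G..R_E} = 14.9 + 6.39 = 21.29 Ω.
V = V_DC · R/ΣR = 10.0 × 0.5131 = 5.131 V.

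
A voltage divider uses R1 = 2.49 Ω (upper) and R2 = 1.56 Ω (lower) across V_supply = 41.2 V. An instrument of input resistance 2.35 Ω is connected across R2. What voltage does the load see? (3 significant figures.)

First combine the lower leg with the load: R2 ‖ R_L = 0.9376 Ω.
Voltage divider with the loaded lower leg: V_out = 41.2 × 0.9376/(2.49 + 0.9376) = 41.2 × 0.2735 = 11.27 V.

V_out ≈ 11.3 V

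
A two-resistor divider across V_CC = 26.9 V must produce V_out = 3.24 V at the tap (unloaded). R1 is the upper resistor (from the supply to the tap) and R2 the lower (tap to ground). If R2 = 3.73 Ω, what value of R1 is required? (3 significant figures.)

The divider ratio is R2/(R1+R2) = 3.24/26.9 = 0.1204.
Rearranging, R1 = R2·(1−k)/k = 3.73 × 7.302 = 27.24 Ω.

R1 ≈ 27.2 Ω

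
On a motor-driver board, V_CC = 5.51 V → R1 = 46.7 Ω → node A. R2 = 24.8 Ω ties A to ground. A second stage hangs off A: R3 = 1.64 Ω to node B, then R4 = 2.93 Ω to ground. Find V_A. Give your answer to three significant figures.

The second stage (R3 + R4 = 4.570 Ω) loads node A in parallel with R2.
R2 ‖ (R3+R4) = 3.859 Ω.
First divider: V_A = V_CC · 3.859/(46.7 + 3.859) = 0.4206 V.

V_A ≈ 0.421 V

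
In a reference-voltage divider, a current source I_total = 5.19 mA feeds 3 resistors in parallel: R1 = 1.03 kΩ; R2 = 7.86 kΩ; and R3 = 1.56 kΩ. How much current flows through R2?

I ≈ 0.380 mA

Total conductance ΣG = 1/1.03 + 1/7.86 + 1/1.56 = 1.739 (units of 1/kΩ).
Current divider: I(R2) = I_total · G_k/ΣG = 5.19 × (0.1272/1.739) = 5.19 × 0.07316 = 0.3797 mA.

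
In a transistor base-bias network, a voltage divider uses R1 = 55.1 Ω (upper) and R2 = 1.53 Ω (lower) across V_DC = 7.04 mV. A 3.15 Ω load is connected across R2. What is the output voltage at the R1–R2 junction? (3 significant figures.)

R2 ‖ R_L = (1.53 × 3.15)/(1.53 + 3.15) = 1.030 Ω.
Now apply the divider: V_out = 7.04 × 0.01835 = 0.1292 mV.
(Unloaded it would be 0.190 mV; the load pulls it down.)

V_out ≈ 0.129 mV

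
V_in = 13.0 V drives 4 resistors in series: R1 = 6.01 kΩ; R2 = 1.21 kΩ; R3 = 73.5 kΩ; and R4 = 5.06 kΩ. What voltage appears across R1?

ΣR = 6.01 + 1.21 + 73.5 + 5.06 = 85.78 kΩ.
Voltage divider: V = V_in · (6.010 / 85.78) = 13.0 × 0.07006 = 0.9108 V.

V ≈ 0.911 V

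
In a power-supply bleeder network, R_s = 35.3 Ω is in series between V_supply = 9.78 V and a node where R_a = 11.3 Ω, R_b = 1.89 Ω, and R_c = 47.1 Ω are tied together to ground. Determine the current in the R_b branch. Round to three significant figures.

Parallel bank: R_p = 1/(1/11.3 + 1/1.89 + 1/47.1) = 1.565 Ω.
Node voltage V_A = V_supply · R_p/(R_s + R_p) = 9.78 × 0.04246 = 0.4153 V.
I(R_b) = V_A / R_b = 0.4153/1.89 = 0.2197 A.

I ≈ 0.220 A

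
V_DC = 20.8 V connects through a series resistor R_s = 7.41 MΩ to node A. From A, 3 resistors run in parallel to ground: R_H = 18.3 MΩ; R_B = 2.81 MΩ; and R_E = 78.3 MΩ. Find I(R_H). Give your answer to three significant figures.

Parallel bank: R_p = 1/(1/18.3 + 1/2.81 + 1/78.3) = 2.362 MΩ.
V_A by voltage divider: V_A = 20.8 × 2.362/(7.41 + 2.362) = 5.028 V.
Branch current I = V_A/R_H = 5.028/18.3 = 0.2748 µA.

I ≈ 0.275 µA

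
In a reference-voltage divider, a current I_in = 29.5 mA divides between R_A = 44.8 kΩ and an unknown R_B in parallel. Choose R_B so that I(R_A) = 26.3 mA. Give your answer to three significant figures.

The fraction through R_A equals R_B/(R_A+R_B).
26.3/29.5 = R_B/(R_A + R_B) → R_B = R_A · (0.8915)/(1 − 0.8915) = 44.8 × 8.219 = 368.2 kΩ.

R_B ≈ 368 kΩ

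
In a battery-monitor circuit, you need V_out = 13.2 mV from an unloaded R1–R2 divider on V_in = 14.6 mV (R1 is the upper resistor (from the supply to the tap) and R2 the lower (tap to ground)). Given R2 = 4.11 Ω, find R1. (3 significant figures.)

R1 ≈ 0.436 Ω

Required fraction k = V_out/V_in = 0.9041.
R1 = R2·(1/k − 1) = 4.11 × 0.1061 = 0.4359 Ω.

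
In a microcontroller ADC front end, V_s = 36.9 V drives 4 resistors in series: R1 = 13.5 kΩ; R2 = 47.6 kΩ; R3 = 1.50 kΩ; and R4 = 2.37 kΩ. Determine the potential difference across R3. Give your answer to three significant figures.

V ≈ 0.852 V

ΣR = 13.5 + 47.6 + 1.50 + 2.37 = 64.97 kΩ.
By the voltage-divider rule, V = 36.9 × 1.500/64.97 = 0.8519 V.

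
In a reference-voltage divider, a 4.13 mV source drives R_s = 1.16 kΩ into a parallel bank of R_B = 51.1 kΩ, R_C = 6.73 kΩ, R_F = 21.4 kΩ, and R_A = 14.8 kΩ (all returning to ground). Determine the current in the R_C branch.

Parallel bank: R_p = 1/(1/51.1 + 1/6.73 + 1/21.4 + 1/14.8) = 3.540 kΩ.
Node voltage V_A = V_CC · R_p/(R_s + R_p) = 4.13 × 0.7532 = 3.111 mV.
Branch current I = V_A/R_C = 3.111/6.73 = 0.4622 µA.

I ≈ 0.462 µA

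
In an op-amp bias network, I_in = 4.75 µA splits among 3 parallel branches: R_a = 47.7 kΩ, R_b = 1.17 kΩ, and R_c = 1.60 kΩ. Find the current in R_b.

ΣG = 1/47.7 + 1/1.17 + 1/1.60 = 1.501.
R_b takes the fraction G_k/ΣG = 0.8547/1.501 = 0.5695, so I = 4.75 × 0.5695 = 2.705 µA.

I ≈ 2.71 µA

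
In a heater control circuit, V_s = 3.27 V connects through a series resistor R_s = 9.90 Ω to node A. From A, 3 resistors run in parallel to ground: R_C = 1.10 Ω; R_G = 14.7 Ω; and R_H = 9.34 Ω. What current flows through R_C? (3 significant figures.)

Parallel bank: R_p = 1/(1/1.10 + 1/14.7 + 1/9.34) = 0.9224 Ω.
V_A by voltage divider: V_A = 3.27 × 0.9224/(9.90 + 0.9224) = 0.2787 V.
I(R_C) = V_A / R_C = 0.2787/1.10 = 0.2534 A.
(Equivalently: I_total = 0.3022 A, then current-divider fraction G_k/ΣG = 0.8385.)

I ≈ 0.253 A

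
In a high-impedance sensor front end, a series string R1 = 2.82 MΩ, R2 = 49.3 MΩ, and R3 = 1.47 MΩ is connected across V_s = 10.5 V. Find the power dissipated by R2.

The common current is I = 10.5/53.59 = 0.1959 µA.
P(R2) = I²·R2 = (0.1959)² × 49.3 = 1.893 µW.

P ≈ 1.89 µW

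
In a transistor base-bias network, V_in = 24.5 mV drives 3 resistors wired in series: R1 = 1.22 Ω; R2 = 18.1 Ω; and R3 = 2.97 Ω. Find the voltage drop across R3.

Total series resistance ΣR = 1.22 + 18.1 + 2.97 = 22.29 Ω.
Voltage divider: V = V_in · (2.970 / 22.29) = 24.5 × 0.1332 = 3.264 mV.

V ≈ 3.26 mV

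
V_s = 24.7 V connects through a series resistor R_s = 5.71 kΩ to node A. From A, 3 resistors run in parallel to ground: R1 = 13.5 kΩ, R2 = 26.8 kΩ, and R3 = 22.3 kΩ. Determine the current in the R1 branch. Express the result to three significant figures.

I ≈ 0.967 mA

Combine the parallel branches: R_p = (1/13.5 + 1/26.8 + 1/22.3)⁻¹ = 6.401 kΩ.
Node voltage V_A = V_s · R_p/(R_s + R_p) = 24.7 × 0.5285 = 13.05 V.
Branch current I = V_A/R1 = 13.05/13.5 = 0.9670 mA.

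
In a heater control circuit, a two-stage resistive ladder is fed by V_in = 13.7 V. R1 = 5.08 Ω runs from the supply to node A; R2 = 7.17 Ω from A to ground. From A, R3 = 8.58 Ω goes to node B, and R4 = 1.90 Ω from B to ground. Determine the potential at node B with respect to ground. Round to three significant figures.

V_B ≈ 1.13 V

Looking into the second stage from A: R3 + R4 = 10.48 Ω appears in parallel with R2.
R2 ‖ (R3+R4) = 4.257 Ω.
V_A = 13.7 × 4.257/(5.08 + 4.257) = 6.246 V.
Stage 2 is unloaded, so V_B = V_A · R4/(R3+R4) = 6.246 × 1.90/10.48 = 1.132 V.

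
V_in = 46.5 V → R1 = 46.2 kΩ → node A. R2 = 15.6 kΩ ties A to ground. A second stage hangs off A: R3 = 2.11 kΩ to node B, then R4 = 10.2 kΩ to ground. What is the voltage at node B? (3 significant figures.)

Node A sees R2 in parallel with the series input of stage 2, R3 + R4 = 12.31 kΩ.
R2 ‖ (R3+R4) = 6.881 kΩ.
First divider: V_A = V_in · 6.881/(46.2 + 6.881) = 6.028 V.
Then the unloaded second divider: V_B = V_A × R4/(R3+R4) = 6.028 × 0.8286 = 4.994 V.

V_B ≈ 4.99 V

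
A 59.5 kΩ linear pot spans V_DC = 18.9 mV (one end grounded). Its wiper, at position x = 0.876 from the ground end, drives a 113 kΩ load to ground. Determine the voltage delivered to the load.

Split the track: R_lower = x·R_p = 52.12 kΩ, R_upper = (1−x)·R_p = 7.378 kΩ.
(x·R_p) ‖ R_L = 35.67 kΩ.
Then V_out = V_DC · 35.67/(7.378 + 35.67) = 15.66 mV.

V_out ≈ 15.7 mV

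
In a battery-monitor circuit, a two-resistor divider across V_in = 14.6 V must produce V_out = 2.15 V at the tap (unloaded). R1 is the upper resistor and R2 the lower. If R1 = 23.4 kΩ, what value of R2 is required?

Required fraction k = V_out/V_in = 0.1473.
So R2 = R1 · V_out/(V_in − V_out) = 23.4 × 2.15/(14.6 − 2.15) = 23.4 × 0.1727 = 4.041 kΩ.

R2 ≈ 4.04 kΩ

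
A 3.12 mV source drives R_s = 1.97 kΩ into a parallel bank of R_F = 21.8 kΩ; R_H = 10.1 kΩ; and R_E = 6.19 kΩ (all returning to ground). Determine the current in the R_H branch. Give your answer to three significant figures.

Equivalent of the parallel group: R_p = 3.263 kΩ.
V_A by voltage divider: V_A = 3.12 × 3.263/(1.97 + 3.263) = 1.946 mV.
I(R_H) = V_A / R_H = 1.946/10.1 = 0.1926 µA.

I ≈ 0.193 µA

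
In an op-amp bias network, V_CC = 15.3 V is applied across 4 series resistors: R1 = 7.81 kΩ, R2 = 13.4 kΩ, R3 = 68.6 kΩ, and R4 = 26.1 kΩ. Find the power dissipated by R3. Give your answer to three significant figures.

ΣR = 115.9 kΩ → I = 15.3/115.9 = 0.1320 mA.
V(R3) = I·R = 9.055 V; P = V·I = 9.055 × 0.1320 = 1.195 mW.

P ≈ 1.20 mW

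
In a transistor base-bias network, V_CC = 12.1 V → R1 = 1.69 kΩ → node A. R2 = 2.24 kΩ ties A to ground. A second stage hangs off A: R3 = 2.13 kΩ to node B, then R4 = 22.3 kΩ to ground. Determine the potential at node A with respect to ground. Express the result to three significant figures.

Node A sees R2 in parallel with the series input of stage 2, R3 + R4 = 24.43 kΩ.
R2 ‖ (R3+R4) = 2.052 kΩ.
First divider: V_A = V_CC · 2.052/(1.69 + 2.052) = 6.635 V.

V_A ≈ 6.64 V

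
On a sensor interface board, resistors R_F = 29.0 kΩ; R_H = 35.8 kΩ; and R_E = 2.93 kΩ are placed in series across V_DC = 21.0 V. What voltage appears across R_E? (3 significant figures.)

Series total: ΣR = 29.0 + 35.8 + 2.93 = 67.73 kΩ.
Voltage divider: V = V_DC · (2.930 / 67.73) = 21.0 × 0.04326 = 0.9085 V.

V ≈ 0.908 V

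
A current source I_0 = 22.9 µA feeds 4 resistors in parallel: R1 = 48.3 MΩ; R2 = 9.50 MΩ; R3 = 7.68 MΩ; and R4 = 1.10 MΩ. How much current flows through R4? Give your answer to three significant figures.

ΣG = 1/48.3 + 1/9.50 + 1/7.68 + 1/1.10 = 1.165.
R4 takes the fraction G_k/ΣG = 0.9091/1.165 = 0.7802, so I = 22.9 × 0.7802 = 17.87 µA.

I ≈ 17.9 µA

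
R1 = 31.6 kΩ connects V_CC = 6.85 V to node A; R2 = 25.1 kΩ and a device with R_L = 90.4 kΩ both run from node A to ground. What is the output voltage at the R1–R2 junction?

The load sits in parallel with R2, giving an effective lower resistance R2' = R2·R_L/(R2+R_L) = 19.65 kΩ.
Voltage divider with the loaded lower leg: V_out = 6.85 × 19.65/(31.6 + 19.65) = 6.85 × 0.3834 = 2.626 V.

V_out ≈ 2.63 V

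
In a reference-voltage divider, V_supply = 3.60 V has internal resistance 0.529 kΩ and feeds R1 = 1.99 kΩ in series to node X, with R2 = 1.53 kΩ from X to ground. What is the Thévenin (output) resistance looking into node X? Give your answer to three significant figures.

R1' = 0.529 + 1.99 = 2.519 kΩ (source resistance + R1).
Looking into X with the source shorted: R_th = R1'·R2/(R1'+R2) = 2.519 × 1.53/4.049 = 0.9519 kΩ.

R_th ≈ 0.952 kΩ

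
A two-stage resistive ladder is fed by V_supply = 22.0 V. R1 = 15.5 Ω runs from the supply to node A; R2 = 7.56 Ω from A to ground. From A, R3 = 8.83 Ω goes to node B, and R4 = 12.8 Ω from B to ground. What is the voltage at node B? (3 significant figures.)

V_B ≈ 3.46 V

Node A sees R2 in parallel with the series input of stage 2, R3 + R4 = 21.63 Ω.
R2 ‖ (R3+R4) = 5.602 Ω.
First divider: V_A = V_supply · 5.602/(15.5 + 5.602) = 5.840 V.
V_B = V_A × 0.5918 = 3.456 V.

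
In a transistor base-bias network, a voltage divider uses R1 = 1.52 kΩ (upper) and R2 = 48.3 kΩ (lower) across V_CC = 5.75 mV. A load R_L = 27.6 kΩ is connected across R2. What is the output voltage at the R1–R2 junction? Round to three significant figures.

The load sits in parallel with R2, giving an effective lower resistance R2' = R2·R_L/(R2+R_L) = 17.56 kΩ.
Then V_out = V_CC · R2'/(R1 + R2') = 5.75 × 17.56/19.08 = 5.292 mV.

V_out ≈ 5.29 mV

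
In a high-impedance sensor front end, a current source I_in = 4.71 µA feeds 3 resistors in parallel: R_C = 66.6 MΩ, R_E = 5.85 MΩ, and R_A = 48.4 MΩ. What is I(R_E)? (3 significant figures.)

I ≈ 3.90 µA

Total conductance ΣG = 1/66.6 + 1/5.85 + 1/48.4 = 0.2066 (units of 1/MΩ).
Current divider: I(R_E) = I_in · G_k/ΣG = 4.71 × (0.1709/0.2066) = 4.71 × 0.8273 = 3.897 µA.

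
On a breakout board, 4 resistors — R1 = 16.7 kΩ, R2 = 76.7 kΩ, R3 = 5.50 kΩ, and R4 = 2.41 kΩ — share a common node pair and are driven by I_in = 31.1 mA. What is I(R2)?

I ≈ 0.605 mA

Conductances: ΣG = 1/16.7 + 1/76.7 + 1/5.50 + 1/2.41 = 0.6697 (1/kΩ).
By the current-divider rule, I = I_in · G_k/ΣG = 31.1 × 0.01947 = 0.6055 mA.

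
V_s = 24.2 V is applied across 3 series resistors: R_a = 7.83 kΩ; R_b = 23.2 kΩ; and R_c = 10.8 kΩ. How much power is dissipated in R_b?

P ≈ 7.77 mW

Series current I = V_s/ΣR = 24.2/41.83 = 0.5785 mA.
V(R_b) = I·R = 13.42 V; P = V·I = 13.42 × 0.5785 = 7.765 mW.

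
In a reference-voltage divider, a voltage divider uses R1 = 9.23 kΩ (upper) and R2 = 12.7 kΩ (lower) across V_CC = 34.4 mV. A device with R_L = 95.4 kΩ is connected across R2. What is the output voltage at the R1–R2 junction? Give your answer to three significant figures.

R2 ‖ R_L = (12.7 × 95.4)/(12.7 + 95.4) = 11.21 kΩ.
Now apply the divider: V_out = 34.4 × 0.5484 = 18.86 mV.

V_out ≈ 18.9 mV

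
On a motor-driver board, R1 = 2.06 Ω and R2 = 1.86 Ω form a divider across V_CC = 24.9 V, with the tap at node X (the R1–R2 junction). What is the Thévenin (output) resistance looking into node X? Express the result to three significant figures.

R_th ≈ 0.977 Ω

With V_CC suppressed (replaced by a short), R_th = R1 ‖ R2 = (2.060 × 1.86)/(2.060 + 1.86) = 0.9774 Ω.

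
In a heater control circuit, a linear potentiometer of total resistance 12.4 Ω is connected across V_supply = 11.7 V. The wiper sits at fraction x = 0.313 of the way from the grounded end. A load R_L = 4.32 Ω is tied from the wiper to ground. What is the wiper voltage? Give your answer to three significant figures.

The pot divides into 8.519 Ω above the wiper and 3.881 Ω below.
(x·R_p) ‖ R_L = 2.044 Ω.
Then V_out = V_supply · 2.044/(8.519 + 2.044) = 2.264 V.
(Unloaded: V_out = x·V_supply = 3.66 V.)

V_out ≈ 2.26 V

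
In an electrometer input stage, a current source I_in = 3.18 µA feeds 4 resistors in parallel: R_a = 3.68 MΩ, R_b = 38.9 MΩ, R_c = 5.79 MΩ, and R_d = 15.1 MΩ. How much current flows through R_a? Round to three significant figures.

I ≈ 1.61 µA

Total conductance ΣG = 1/3.68 + 1/38.9 + 1/5.79 + 1/15.1 = 0.5364 (units of 1/MΩ).
R_a takes the fraction G_k/ΣG = 0.2717/0.5364 = 0.5066, so I = 3.18 × 0.5066 = 1.611 µA.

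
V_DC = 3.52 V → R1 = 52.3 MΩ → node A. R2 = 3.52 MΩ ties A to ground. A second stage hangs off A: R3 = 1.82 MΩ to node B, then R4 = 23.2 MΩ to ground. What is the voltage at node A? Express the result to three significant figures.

V_A ≈ 0.196 V

Node A sees R2 in parallel with the series input of stage 2, R3 + R4 = 25.02 MΩ.
R2 ‖ (R3+R4) = 3.086 MΩ.
V_A = 3.52 × 3.086/(52.3 + 3.086) = 0.1961 V.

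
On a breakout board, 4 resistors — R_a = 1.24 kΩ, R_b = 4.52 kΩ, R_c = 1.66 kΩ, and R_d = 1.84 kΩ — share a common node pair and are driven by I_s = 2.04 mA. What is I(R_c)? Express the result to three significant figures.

Conductances: ΣG = 1/1.24 + 1/4.52 + 1/1.66 + 1/1.84 = 2.174 (1/kΩ).
R_c takes the fraction G_k/ΣG = 0.6024/2.174 = 0.2772, so I = 2.04 × 0.2772 = 0.5654 mA.

I ≈ 0.565 mA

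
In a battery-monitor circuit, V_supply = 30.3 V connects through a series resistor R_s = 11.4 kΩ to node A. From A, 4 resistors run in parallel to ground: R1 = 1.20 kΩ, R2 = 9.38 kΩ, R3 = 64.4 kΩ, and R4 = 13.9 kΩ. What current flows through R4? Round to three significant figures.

I ≈ 0.171 mA

Combine the parallel branches: R_p = (1/1.20 + 1/9.38 + 1/64.4 + 1/13.9)⁻¹ = 0.9733 kΩ.
V_A = 30.3 × 0.9733/12.37 = 2.383 V.
Branch current I = V_A/R4 = 2.383/13.9 = 0.1715 mA.
(Check via current divider: I_total = 2.449 mA; share G_k/ΣG = 0.07002 → same result.)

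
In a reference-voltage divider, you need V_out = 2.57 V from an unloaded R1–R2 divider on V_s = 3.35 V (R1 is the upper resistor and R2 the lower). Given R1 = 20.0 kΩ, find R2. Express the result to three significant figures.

R2 ≈ 65.9 kΩ

V_out/V_s = R2/(R1+R2) = 0.7672.
R2 = R1 · 0.7672/(1 − 0.7672) = 65.90 kΩ.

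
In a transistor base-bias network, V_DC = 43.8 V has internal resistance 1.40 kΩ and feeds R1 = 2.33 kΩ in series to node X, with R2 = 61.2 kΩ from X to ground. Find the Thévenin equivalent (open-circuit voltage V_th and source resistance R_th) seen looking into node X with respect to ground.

V_th ≈ 41.3 V, R_th ≈ 3.52 kΩ

R1' = 1.40 + 2.33 = 3.730 kΩ (source resistance + R1).
With X open, the divider is unloaded: V_th = 43.8 × 61.2/64.93 = 41.28 V.
Zeroing V_DC shorts the top of R1' to ground, so R_th = R1' ‖ R2 = 3.516 kΩ.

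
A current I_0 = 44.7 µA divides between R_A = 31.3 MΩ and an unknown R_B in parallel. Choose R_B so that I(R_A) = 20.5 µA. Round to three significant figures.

R_B ≈ 26.5 MΩ

Two-branch current divider: I_A = I_0 · R_B/(R_A + R_B).
20.5/44.7 = R_B/(R_A + R_B) → R_B = R_A · (0.4586)/(1 − 0.4586) = 31.3 × 0.8471 = 26.51 MΩ.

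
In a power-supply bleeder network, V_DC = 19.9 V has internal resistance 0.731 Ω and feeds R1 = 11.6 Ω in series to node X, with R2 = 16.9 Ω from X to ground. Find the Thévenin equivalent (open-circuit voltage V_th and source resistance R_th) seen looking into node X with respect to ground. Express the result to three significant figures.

V_th ≈ 11.5 V, R_th ≈ 7.13 Ω

R1' = 0.731 + 11.6 = 12.33 Ω (source resistance + R1).
Open-circuit (no load on X): V_th = V_DC · R2/(R1' + R2) = 19.9 × 16.9/(12.33 + 16.9) = 11.51 V.
Zeroing V_DC shorts the top of R1' to ground, so R_th = R1' ‖ R2 = 7.129 Ω.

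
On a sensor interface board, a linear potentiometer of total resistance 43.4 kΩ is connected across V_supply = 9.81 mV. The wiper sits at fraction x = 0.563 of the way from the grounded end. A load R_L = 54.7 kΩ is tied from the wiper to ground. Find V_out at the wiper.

V_out ≈ 4.62 mV

Lower segment x·R_p = 24.43 kΩ; upper segment (1−x)·R_p = 18.97 kΩ.
R_L loads the lower segment: effective lower R = 16.89 kΩ.
Loaded-divider output: V_out = 9.81 × 0.4710 = 4.621 mV.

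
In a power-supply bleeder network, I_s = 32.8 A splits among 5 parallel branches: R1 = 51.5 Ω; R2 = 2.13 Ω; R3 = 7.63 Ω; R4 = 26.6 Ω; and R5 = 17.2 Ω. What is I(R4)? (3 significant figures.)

Total conductance ΣG = 1/51.5 + 1/2.13 + 1/7.63 + 1/26.6 + 1/17.2 = 0.7157 (units of 1/Ω).
R4 takes the fraction G_k/ΣG = 0.03759/0.7157 = 0.05253, so I = 32.8 × 0.05253 = 1.723 A.

I ≈ 1.72 A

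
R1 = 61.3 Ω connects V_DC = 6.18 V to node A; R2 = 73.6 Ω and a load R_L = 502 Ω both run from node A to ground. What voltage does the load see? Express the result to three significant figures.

V_out ≈ 3.16 V

The load sits in parallel with R2, giving an effective lower resistance R2' = R2·R_L/(R2+R_L) = 64.19 Ω.
Then V_out = V_DC · R2'/(R1 + R2') = 6.18 × 64.19/125.5 = 3.161 V.
(Unloaded it would be 3.37 V; the load pulls it down.)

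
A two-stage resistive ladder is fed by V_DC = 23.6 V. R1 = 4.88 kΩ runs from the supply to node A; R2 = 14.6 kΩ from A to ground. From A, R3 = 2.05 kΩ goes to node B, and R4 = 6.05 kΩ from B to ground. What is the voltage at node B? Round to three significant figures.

V_B ≈ 9.10 V

The second stage (R3 + R4 = 8.100 kΩ) loads node A in parallel with R2.
Effective lower resistance at A: R2 ‖ 8.100 = 5.210 kΩ.
So V_A = 23.6 × 0.5163 = 12.19 V.
Then the unloaded second divider: V_B = V_A × R4/(R3+R4) = 12.19 × 0.7469 = 9.102 V.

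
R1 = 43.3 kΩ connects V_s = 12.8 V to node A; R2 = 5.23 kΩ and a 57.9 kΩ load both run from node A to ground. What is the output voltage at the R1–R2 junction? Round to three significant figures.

R2 ‖ R_L = (5.23 × 57.9)/(5.23 + 57.9) = 4.797 kΩ.
Voltage divider with the loaded lower leg: V_out = 12.8 × 4.797/(43.3 + 4.797) = 12.8 × 0.09973 = 1.277 V.

V_out ≈ 1.28 V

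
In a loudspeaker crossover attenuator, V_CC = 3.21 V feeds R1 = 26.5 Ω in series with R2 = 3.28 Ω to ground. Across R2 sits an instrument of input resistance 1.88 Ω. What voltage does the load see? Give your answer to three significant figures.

The load sits in parallel with R2, giving an effective lower resistance R2' = R2·R_L/(R2+R_L) = 1.195 Ω.
Then V_out = V_CC · R2'/(R1 + R2') = 3.21 × 1.195/27.70 = 0.1385 V.
(Unloaded it would be 0.354 V; the load pulls it down.)

V_out ≈ 0.139 V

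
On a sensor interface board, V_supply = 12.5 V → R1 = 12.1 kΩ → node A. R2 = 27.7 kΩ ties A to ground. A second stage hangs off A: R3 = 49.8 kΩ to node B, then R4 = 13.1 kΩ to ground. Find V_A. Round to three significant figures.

V_A ≈ 7.67 V

Looking into the second stage from A: R3 + R4 = 62.90 kΩ appears in parallel with R2.
R2 ‖ (R3+R4) = 19.23 kΩ.
So V_A = 12.5 × 0.6138 = 7.673 V.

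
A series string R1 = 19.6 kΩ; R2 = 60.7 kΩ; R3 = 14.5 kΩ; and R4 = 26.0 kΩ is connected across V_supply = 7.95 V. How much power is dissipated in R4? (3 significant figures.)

ΣR = 120.8 kΩ → I = 7.95/120.8 = 0.06581 mA.
P = I²R = 0.004331 × 26.0 = 0.1126 mW.

P ≈ 0.113 mW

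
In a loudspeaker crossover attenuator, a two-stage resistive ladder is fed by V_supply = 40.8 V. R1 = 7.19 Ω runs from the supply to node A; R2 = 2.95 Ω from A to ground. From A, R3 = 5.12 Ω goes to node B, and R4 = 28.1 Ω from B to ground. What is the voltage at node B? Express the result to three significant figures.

V_B ≈ 9.45 V

Node A sees R2 in parallel with the series input of stage 2, R3 + R4 = 33.22 Ω.
R2 ‖ (R3+R4) = 2.709 Ω.
V_A = 40.8 × 2.709/(7.19 + 2.709) = 11.17 V.
Stage 2 is unloaded, so V_B = V_A · R4/(R3+R4) = 11.17 × 28.1/33.22 = 9.446 V.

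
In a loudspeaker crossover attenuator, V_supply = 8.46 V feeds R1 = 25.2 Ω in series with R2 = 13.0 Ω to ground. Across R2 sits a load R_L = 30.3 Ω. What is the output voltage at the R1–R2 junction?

R2 ‖ R_L = (13.0 × 30.3)/(13.0 + 30.3) = 9.097 Ω.
Then V_out = V_supply · R2'/(R1 + R2') = 8.46 × 9.097/34.30 = 2.244 V.

V_out ≈ 2.24 V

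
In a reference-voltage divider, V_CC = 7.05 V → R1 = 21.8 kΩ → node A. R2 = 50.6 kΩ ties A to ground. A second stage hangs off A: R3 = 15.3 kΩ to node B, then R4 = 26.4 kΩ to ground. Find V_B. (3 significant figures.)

V_B ≈ 2.28 V

The second stage (R3 + R4 = 41.70 kΩ) loads node A in parallel with R2.
Effective lower resistance at A: R2 ‖ 41.70 = 22.86 kΩ.
First divider: V_A = V_CC · 22.86/(21.8 + 22.86) = 3.609 V.
Then the unloaded second divider: V_B = V_A × R4/(R3+R4) = 3.609 × 0.6331 = 2.285 V.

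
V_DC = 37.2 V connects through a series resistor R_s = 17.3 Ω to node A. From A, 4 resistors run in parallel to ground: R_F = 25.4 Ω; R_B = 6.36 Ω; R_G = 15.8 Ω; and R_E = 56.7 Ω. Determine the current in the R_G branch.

Equivalent of the parallel group: R_p = 3.603 Ω.
V_A by voltage divider: V_A = 37.2 × 3.603/(17.3 + 3.603) = 6.412 V.
I(R_G) = V_A / R_G = 6.412/15.8 = 0.4058 A.

I ≈ 0.406 A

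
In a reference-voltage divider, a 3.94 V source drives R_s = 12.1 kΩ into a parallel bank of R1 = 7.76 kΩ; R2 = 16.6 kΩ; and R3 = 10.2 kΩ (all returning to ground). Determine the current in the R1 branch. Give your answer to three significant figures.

I ≈ 0.113 mA

Equivalent of the parallel group: R_p = 3.483 kΩ.
V_A = 3.94 × 3.483/15.58 = 0.8806 V.
I(R1) = V_A / R1 = 0.8806/7.76 = 0.1135 mA.
(Check via current divider: I_total = 0.2528 mA; share G_k/ΣG = 0.4488 → same result.)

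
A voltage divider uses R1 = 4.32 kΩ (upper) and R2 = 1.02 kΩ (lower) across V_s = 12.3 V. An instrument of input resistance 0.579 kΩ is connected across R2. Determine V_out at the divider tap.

V_out ≈ 0.969 V

The load sits in parallel with R2, giving an effective lower resistance R2' = R2·R_L/(R2+R_L) = 0.3693 kΩ.
Then V_out = V_s · R2'/(R1 + R2') = 12.3 × 0.3693/4.689 = 0.9688 V.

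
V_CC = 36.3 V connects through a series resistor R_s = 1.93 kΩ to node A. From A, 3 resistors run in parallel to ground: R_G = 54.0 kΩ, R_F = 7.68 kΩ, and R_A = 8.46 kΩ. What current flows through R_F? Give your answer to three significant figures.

Parallel bank: R_p = 1/(1/54.0 + 1/7.68 + 1/8.46) = 3.746 kΩ.
V_A by voltage divider: V_A = 36.3 × 3.746/(1.93 + 3.746) = 23.96 V.
Branch current I = V_A/R_F = 23.96/7.68 = 3.119 mA.
(Equivalently: I_total = 6.395 mA, then current-divider fraction G_k/ΣG = 0.4878.)

I ≈ 3.12 mA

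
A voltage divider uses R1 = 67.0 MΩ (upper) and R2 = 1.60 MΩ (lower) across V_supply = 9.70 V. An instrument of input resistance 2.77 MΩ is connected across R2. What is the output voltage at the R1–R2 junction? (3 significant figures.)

First combine the lower leg with the load: R2 ‖ R_L = 1.014 MΩ.
Then V_out = V_supply · R2'/(R1 + R2') = 9.70 × 1.014/68.01 = 0.1446 V.

V_out ≈ 0.145 V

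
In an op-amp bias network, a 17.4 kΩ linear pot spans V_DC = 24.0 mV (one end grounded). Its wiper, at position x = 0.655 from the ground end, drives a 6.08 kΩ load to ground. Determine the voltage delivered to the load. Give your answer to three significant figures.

The pot divides into 6.003 kΩ above the wiper and 11.40 kΩ below.
Lower segment in parallel with the load: 11.40 ‖ 6.08 = 3.965 kΩ.
V_out = 24.0 × 3.965/(6.003 + 3.965) = 9.546 mV.

V_out ≈ 9.55 mV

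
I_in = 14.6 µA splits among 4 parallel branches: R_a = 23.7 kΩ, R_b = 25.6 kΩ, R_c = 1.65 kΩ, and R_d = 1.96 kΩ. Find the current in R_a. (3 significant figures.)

I ≈ 0.514 µA

Total conductance ΣG = 1/23.7 + 1/25.6 + 1/1.65 + 1/1.96 = 1.198 (units of 1/kΩ).
Current divider: I(R_a) = I_in · G_k/ΣG = 14.6 × (0.04219/1.198) = 14.6 × 0.03523 = 0.5144 µA.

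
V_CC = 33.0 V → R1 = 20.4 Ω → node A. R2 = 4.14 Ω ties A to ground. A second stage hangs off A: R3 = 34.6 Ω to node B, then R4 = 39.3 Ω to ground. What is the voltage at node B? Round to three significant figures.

V_B ≈ 2.83 V

Looking into the second stage from A: R3 + R4 = 73.90 Ω appears in parallel with R2.
Effective lower resistance at A: R2 ‖ 73.90 = 3.920 Ω.
V_A = 33.0 × 3.920/(20.4 + 3.920) = 5.320 V.
Then the unloaded second divider: V_B = V_A × R4/(R3+R4) = 5.320 × 0.5318 = 2.829 V.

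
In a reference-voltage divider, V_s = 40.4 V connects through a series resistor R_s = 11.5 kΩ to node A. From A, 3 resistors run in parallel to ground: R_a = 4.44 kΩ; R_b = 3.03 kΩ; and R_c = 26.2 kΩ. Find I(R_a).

I ≈ 1.16 mA

Parallel bank: R_p = 1/(1/4.44 + 1/3.03 + 1/26.2) = 1.685 kΩ.
V_A by voltage divider: V_A = 40.4 × 1.685/(11.5 + 1.685) = 5.163 V.
I(R_a) = V_A / R_a = 5.163/4.44 = 1.163 mA.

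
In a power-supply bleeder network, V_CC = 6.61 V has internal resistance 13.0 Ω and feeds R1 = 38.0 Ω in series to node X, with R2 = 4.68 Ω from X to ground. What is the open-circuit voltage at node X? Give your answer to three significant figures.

V_th ≈ 0.556 V

R1' = 13.0 + 38.0 = 51.00 Ω (source resistance + R1).
Open-circuit (no load on X): V_th = V_CC · R2/(R1' + R2) = 6.61 × 4.68/(51.00 + 4.68) = 0.5556 V.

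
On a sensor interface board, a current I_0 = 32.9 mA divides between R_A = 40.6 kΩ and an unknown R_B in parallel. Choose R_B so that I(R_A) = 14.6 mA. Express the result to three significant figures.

R_B ≈ 32.4 kΩ

The fraction through R_A equals R_B/(R_A+R_B).
14.6/32.9 = R_B/(R_A + R_B) → R_B = R_A · (0.4438)/(1 − 0.4438) = 40.6 × 0.7978 = 32.39 kΩ.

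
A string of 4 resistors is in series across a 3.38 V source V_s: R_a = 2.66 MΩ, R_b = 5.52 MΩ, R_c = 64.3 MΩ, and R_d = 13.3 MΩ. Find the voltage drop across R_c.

V ≈ 2.53 V

ΣR = 2.66 + 5.52 + 64.3 + 13.3 = 85.78 MΩ.
Voltage divider: V = V_s · (64.30 / 85.78) = 3.38 × 0.7496 = 2.534 V.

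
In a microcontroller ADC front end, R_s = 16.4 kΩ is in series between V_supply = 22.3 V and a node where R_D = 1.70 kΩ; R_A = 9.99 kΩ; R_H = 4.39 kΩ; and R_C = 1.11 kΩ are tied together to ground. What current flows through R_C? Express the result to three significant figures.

I ≈ 0.652 mA

Equivalent of the parallel group: R_p = 0.5503 kΩ.
V_A by voltage divider: V_A = 22.3 × 0.5503/(16.4 + 0.5503) = 0.7240 V.
I(R_C) = V_A / R_C = 0.7240/1.11 = 0.6523 mA.
(Equivalently: I_total = 1.316 mA, then current-divider fraction G_k/ΣG = 0.4958.)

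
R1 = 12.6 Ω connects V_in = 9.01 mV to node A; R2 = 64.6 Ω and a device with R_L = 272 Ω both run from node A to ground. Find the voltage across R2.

R2 ‖ R_L = (64.6 × 272)/(64.6 + 272) = 52.20 Ω.
Then V_out = V_in · R2'/(R1 + R2') = 9.01 × 52.20/64.80 = 7.258 mV.
(Unloaded it would be 7.54 mV; the load pulls it down.)

V_out ≈ 7.26 mV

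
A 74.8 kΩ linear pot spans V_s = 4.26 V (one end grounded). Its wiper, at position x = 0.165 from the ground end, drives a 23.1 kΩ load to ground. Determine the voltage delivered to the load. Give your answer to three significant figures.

V_out ≈ 0.486 V

Split the track: R_lower = x·R_p = 12.34 kΩ, R_upper = (1−x)·R_p = 62.46 kΩ.
R_L loads the lower segment: effective lower R = 8.044 kΩ.
Then V_out = V_s · 8.044/(62.46 + 8.044) = 0.4861 V.
(Unloaded: V_out = x·V_s = 0.703 V.)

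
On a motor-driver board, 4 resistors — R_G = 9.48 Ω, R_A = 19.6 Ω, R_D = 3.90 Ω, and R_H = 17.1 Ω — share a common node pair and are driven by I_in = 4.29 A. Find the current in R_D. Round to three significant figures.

I ≈ 2.33 A

Conductances: ΣG = 1/9.48 + 1/19.6 + 1/3.90 + 1/17.1 = 0.4714 (1/Ω).
R_D takes the fraction G_k/ΣG = 0.2564/0.4714 = 0.5439, so I = 4.29 × 0.5439 = 2.333 A.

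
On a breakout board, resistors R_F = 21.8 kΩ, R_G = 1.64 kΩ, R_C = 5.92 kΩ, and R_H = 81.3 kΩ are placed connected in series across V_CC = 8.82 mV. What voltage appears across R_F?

V ≈ 1.74 mV

ΣR = 21.8 + 1.64 + 5.92 + 81.3 = 110.7 kΩ.
By the voltage-divider rule, V = 8.82 × 21.80/110.7 = 1.738 mV.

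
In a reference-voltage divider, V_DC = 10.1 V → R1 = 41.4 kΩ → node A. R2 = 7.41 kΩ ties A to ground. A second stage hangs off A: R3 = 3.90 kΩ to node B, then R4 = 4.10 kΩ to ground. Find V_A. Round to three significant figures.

Looking into the second stage from A: R3 + R4 = 8.000 kΩ appears in parallel with R2.
R2 ‖ (R3+R4) = 3.847 kΩ.
First divider: V_A = V_DC · 3.847/(41.4 + 3.847) = 0.8587 V.

V_A ≈ 0.859 V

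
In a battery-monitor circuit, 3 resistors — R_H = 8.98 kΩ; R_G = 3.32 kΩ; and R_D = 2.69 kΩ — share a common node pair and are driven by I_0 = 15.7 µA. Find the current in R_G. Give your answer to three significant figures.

Total conductance ΣG = 1/8.98 + 1/3.32 + 1/2.69 = 0.7843 (units of 1/kΩ).
R_G takes the fraction G_k/ΣG = 0.3012/0.7843 = 0.3840, so I = 15.7 × 0.3840 = 6.029 µA.

I ≈ 6.03 µA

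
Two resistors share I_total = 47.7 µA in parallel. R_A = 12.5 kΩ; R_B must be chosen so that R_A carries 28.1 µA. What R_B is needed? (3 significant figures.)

R_B ≈ 17.9 kΩ

Two-branch current divider: I_A = I_total · R_B/(R_A + R_B).
With f = 0.5891, R_B = R_A · f/(1−f) = 12.5 × 1.434 = 17.92 kΩ.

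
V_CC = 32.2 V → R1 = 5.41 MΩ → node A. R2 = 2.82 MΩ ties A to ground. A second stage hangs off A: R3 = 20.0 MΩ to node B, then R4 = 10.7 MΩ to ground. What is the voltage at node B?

V_B ≈ 3.63 V

Looking into the second stage from A: R3 + R4 = 30.70 MΩ appears in parallel with R2.
Effective lower resistance at A: R2 ‖ 30.70 = 2.583 MΩ.
V_A = 32.2 × 2.583/(5.41 + 2.583) = 10.41 V.
V_B = V_A × 0.3485 = 3.627 V.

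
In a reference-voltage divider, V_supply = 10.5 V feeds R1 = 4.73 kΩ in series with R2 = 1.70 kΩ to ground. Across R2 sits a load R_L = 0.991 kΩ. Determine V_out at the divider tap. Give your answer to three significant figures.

R2 ‖ R_L = (1.70 × 0.991)/(1.70 + 0.991) = 0.6260 kΩ.
Then V_out = V_supply · R2'/(R1 + R2') = 10.5 × 0.6260/5.356 = 1.227 V.
(Unloaded it would be 2.78 V; the load pulls it down.)

V_out ≈ 1.23 V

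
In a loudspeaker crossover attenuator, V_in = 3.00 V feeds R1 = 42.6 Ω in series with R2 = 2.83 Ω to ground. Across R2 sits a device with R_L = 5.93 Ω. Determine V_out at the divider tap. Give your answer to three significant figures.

First combine the lower leg with the load: R2 ‖ R_L = 1.916 Ω.
Then V_out = V_in · R2'/(R1 + R2') = 3.00 × 1.916/44.52 = 0.1291 V.

V_out ≈ 0.129 V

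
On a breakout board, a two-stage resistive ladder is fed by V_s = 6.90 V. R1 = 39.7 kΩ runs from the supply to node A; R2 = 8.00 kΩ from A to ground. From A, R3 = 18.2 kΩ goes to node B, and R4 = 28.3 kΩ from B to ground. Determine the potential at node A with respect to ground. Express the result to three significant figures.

Looking into the second stage from A: R3 + R4 = 46.50 kΩ appears in parallel with R2.
R2 ‖ (R3+R4) = 6.826 kΩ.
V_A = 6.90 × 6.826/(39.7 + 6.826) = 1.012 V.

V_A ≈ 1.01 V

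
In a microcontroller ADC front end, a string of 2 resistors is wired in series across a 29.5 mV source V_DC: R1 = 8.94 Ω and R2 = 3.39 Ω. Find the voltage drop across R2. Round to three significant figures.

V ≈ 8.11 mV

Total series resistance ΣR = 8.94 + 3.39 = 12.33 Ω.
V = V_DC · R/ΣR = 29.5 × 0.2749 = 8.111 mV.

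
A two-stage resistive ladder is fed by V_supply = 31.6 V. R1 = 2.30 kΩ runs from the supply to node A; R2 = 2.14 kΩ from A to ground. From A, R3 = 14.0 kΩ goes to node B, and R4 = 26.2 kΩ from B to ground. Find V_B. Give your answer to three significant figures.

V_B ≈ 9.66 V

Looking into the second stage from A: R3 + R4 = 40.20 kΩ appears in parallel with R2.
R2 ‖ (R3+R4) = 2.032 kΩ.
V_A = 31.6 × 2.032/(2.30 + 2.032) = 14.82 V.
Stage 2 is unloaded, so V_B = V_A · R4/(R3+R4) = 14.82 × 26.2/40.20 = 9.660 V.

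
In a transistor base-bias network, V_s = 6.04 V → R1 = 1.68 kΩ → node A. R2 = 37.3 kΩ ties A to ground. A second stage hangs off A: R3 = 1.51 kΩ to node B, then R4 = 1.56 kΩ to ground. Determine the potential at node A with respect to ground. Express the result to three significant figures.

The second stage (R3 + R4 = 3.070 kΩ) loads node A in parallel with R2.
Effective lower resistance at A: R2 ‖ 3.070 = 2.837 kΩ.
So V_A = 6.04 × 0.6280 = 3.793 V.

V_A ≈ 3.79 V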